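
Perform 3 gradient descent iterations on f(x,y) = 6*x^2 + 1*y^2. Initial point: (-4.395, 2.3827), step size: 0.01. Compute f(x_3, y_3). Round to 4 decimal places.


Gradient descent on f(x,y) = 6*x^2 + 1*y^2.
Starting point: (-4.395, 2.3827), alpha = 0.01
Step 1: grad_x = 2*6*-4.395 = -52.74, grad_y = 2*1*2.3827 = 4.7654
  x_1 = -4.395 - 0.01*-52.74 = -3.8676
  y_1 = 2.3827 - 0.01*4.7654 = 2.335
Step 2: grad_x = 2*6*-3.8676 = -46.4112, grad_y = 2*1*2.335 = 4.6701
  x_2 = -3.8676 - 0.01*-46.4112 = -3.4035
  y_2 = 2.335 - 0.01*4.6701 = 2.2883
Step 3: grad_x = 2*6*-3.4035 = -40.8419, grad_y = 2*1*2.2883 = 4.5767
  x_3 = -3.4035 - 0.01*-40.8419 = -2.9951
  y_3 = 2.2883 - 0.01*4.5767 = 2.2426
f(-2.9951, 2.2426) = 6*(-2.9951)^2 + 1*2.2426^2 = 58.8518


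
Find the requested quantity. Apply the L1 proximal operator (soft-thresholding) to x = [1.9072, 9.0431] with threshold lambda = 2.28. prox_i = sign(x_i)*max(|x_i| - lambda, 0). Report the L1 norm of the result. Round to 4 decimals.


Soft-thresholding with lambda = 2.28:
prox(1.9072) = sign(1.9072)*max(|1.9072| - 2.28, 0) = 0.0
prox(9.0431) = sign(9.0431)*max(|9.0431| - 2.28, 0) = 6.7631
prox(x) = [0.0, 6.7631]
||prox(x)||_1 = 0.0 + 6.7631 = 6.7631


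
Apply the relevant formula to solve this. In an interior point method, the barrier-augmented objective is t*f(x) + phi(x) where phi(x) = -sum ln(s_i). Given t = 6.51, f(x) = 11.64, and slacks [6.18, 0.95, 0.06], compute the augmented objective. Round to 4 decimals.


Step 1: Compute log-barrier.
ln values: [1.8213, -0.0513, -2.8134]
phi = -(1.8213 - 0.0513 - 2.8134) = 1.0434
Step 2: Compute augmented objective.
t*f(x) = 6.51*11.64 = 75.7764
Total = 75.7764 + 1.0434 = 76.8198


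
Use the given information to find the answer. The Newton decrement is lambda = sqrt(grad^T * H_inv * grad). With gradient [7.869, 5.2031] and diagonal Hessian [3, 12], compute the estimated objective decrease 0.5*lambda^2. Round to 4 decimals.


Step 1: H is diagonal, so H^(-1) * g = [2.623, 0.4336].
Step 2: g^T H^(-1) g = sum_i g_i^2 / H_ii
  = (7.869)^2/3 + (5.2031)^2/12
  = 20.6404 + 2.256 = 22.8964
Step 3: Objective decrease = 0.5 * g^T H^(-1) g = 11.4482


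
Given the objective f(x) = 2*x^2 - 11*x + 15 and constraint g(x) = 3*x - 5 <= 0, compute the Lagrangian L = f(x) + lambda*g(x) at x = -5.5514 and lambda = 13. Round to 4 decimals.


Step 1: Evaluate f(x).
f(-5.5514) = 2*(-5.5514)^2 - 11*(-5.5514) + 15 = 137.7015
Step 2: Evaluate g(x).
g(-5.5514) = 3*-5.5514 - 5 = -21.6542
Step 3: Compute Lagrangian.
L = 137.7015 + 13*-21.6542 = -143.8031


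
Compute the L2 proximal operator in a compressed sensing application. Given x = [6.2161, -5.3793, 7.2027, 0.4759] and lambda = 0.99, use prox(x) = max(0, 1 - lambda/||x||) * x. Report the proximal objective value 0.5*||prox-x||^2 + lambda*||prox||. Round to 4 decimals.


Step 1: Compute ||x||.
||x|| = 10.9399
Step 2: Compute scaling factor.
scale = max(0, 1 - 0.99/10.9399) = 0.9095
Step 3: prox(x) = [5.6536, -4.8925, 6.5509, 0.4328]
||prox(x)|| = 9.9499
Step 4: Proximal objective.
0.5*||prox-x||^2 = 0.4901
lambda*||prox|| = 9.8504
Total = 10.3405


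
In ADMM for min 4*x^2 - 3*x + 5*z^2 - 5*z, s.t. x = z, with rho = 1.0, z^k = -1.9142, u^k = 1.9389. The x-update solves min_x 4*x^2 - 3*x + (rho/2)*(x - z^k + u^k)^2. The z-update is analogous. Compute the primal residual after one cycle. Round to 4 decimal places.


ADMM iteration with rho = 1.0, z^k = -1.9142, u^k = 1.9389
Step 1: x-update.
Minimize 4*x^2 - 3*x + (1.0/2)*(x + 1.9142 + 1.9389)^2
FOC: (2*4 + 1.0)*x = 3 + 1.0*(-1.9142 - 1.9389)
x^{k+1} = -0.0948
Step 2: z-update.
Minimize 5*z^2 - 5*z + (1.0/2)*(-0.0948 - z + 1.9389)^2
FOC: (2*5 + 1.0)*z = 5 + 1.0*(-0.0948 + 1.9389)
z^{k+1} = 0.6222
Step 3: u-update.
u^{k+1} = 1.9389 - 0.0948 - 0.6222 = 1.2219
Step 4: Primal residual = |-0.0948 - 0.6222| = 0.717


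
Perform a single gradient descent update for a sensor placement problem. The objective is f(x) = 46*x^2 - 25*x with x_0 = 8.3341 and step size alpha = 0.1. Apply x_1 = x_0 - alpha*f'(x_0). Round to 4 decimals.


We compute the gradient at x_0 and apply the update.
f'(x) = 92*x - 25
f'(8.3341) = 92*8.3341 - 25 = 741.7372
x_1 = 8.3341 - 0.1*741.7372 = -65.8396


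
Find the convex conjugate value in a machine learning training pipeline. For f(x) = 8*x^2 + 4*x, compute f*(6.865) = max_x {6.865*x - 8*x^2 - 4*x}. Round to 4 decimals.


f*(y) = sup_x {y*x - a*x^2 - b*x} = sup_x {(y-b)*x - a*x^2}
FOC: (y - b) - 2a*x = 0 => x* = (y - b)/(2a)
x* = (6.865 - 4)/(2*8) = 0.1791
f*(6.865) = (y-b)^2/(4a) = (6.865 - 4)^2/(4*8)
= 8.2082/32 = 0.2565


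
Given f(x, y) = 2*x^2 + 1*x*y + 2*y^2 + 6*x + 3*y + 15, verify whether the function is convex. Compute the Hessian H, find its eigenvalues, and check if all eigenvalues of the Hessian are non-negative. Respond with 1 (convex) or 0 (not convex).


The Hessian of f(x,y) = 2*x^2 + 1*x*y + 2*y^2 + 6*x + 3*y + 15 is:
H = [[4, 1], [1, 4]]
Trace = 4 + 4 = 8
Determinant = 4*4 - (1)^2 = 15
Discriminant = (8)^2 - 4*15 = 4.0
Eigenvalues: lambda_1 = 3.0, lambda_2 = 5.0
The function is convex.

1


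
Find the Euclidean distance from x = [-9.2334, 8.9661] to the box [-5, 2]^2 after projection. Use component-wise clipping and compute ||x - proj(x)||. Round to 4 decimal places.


Project each component onto [-5, 2].
clip(-9.2334) = -5.0, clip(8.9661) = 2.0
Projection = [-5.0, 2.0]
Squared diffs: [17.9217, 48.5265]
Distance = sqrt(66.4482) = 8.1516


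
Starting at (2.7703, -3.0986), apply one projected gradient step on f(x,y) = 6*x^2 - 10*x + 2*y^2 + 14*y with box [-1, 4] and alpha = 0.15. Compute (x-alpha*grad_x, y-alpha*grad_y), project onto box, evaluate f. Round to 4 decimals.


Step 1: Compute gradient at (2.7703, -3.0986).
grad_x = 2*6*2.7703 - 10 = 23.2436
grad_y = 2*2*-3.0986 + 14 = 1.6056
Step 2: Gradient step.
x_raw = 2.7703 - 0.15*23.2436 = -0.7162
y_raw = -3.0986 - 0.15*1.6056 = -3.3394
Step 3: Project onto [-1, 4].
x_proj = clip(-0.7162) = -0.7162
y_proj = clip(-3.3394) = -1.0
Step 4: Evaluate f.
f(-0.7162, -1.0) = -1.7596


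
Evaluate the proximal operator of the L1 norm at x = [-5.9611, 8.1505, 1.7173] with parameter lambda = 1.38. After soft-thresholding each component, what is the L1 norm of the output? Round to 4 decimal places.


Soft-thresholding with lambda = 1.38:
prox(-5.9611) = sign(-5.9611)*max(|-5.9611| - 1.38, 0) = -4.5811
prox(8.1505) = sign(8.1505)*max(|8.1505| - 1.38, 0) = 6.7705
prox(1.7173) = sign(1.7173)*max(|1.7173| - 1.38, 0) = 0.3373
prox(x) = [-4.5811, 6.7705, 0.3373]
||prox(x)||_1 = 4.5811 + 6.7705 + 0.3373 = 11.6889


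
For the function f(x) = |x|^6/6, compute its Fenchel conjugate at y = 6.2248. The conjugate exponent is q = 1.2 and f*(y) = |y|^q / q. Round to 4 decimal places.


The conjugate exponent q satisfies 1/p + 1/q = 1.
p = 6, so q = 6/(6 - 1) = 1.2
|y|^q = 6.2248^1.2 = 8.9733
f*(6.2248) = 8.9733 / 1.2 = 7.4777


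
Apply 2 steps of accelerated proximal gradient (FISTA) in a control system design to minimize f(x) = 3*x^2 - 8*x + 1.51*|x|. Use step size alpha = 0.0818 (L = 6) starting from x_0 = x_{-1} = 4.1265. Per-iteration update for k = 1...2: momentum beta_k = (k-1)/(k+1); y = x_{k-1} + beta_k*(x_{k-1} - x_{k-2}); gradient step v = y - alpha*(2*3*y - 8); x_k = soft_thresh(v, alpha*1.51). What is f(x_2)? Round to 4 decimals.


FISTA on f(x) = 3*x^2 - 8*x + 1.51*|x|
L = 6, alpha = 0.0818
Iteration 1: beta = 0.0, y = 4.1265 + 0.0*(4.1265 - 4.1265) = 4.1265
  grad(y) = 16.759, v = y - alpha*grad = 2.7556
  prox(v) = soft_thresh(2.7556, 0.1235) = 2.6321
Iteration 2: beta = 0.3333, y = 2.6321 + 0.3333*(2.6321 - 4.1265) = 2.134
  grad(y) = 4.8038, v = y - alpha*grad = 1.741
  prox(v) = soft_thresh(1.741, 0.1235) = 1.6175
f(x_2) = 3*1.6175^2 - 8*1.6175 + 1.51*|1.6175| = -2.6487


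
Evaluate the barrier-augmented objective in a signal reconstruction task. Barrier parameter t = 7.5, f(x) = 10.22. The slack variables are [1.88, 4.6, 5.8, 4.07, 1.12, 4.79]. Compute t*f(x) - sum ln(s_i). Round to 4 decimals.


Step 1: Compute log-barrier.
ln values: [0.6313, 1.5261, 1.7579, 1.4036, 0.1133, 1.5665]
phi = -(0.6313 + 1.5261 + 1.7579 + 1.4036 + 0.1133 + 1.5665) = -6.9987
Step 2: Compute augmented objective.
t*f(x) = 7.5*10.22 = 76.65
Total = 76.65 - 6.9987 = 69.6513


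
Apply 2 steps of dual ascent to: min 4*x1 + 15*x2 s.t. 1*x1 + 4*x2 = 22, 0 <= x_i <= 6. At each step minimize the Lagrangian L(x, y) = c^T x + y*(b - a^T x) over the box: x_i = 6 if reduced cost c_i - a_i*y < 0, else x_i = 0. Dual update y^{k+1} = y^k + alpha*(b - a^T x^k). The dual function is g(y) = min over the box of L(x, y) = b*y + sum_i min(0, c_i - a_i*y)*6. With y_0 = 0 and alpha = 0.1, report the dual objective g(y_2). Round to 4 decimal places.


Dual ascent for LP: min 4*x1 + 15*x2, 1*x1 + 4*x2 = 22, 0 <= x_i <= 6
Step 1: y^k = 0.0, reduced costs: (4.0, 15.0)
  x^k = (0.0, 0.0), subgradient = b - a^T x = 22.0
  y^{k+1} = 0.0 + 0.1*22.0 = 2.2
Step 2: y^k = 2.2, reduced costs: (1.8, 6.2)
  x^k = (0.0, 0.0), subgradient = b - a^T x = 22.0
  y^{k+1} = 2.2 + 0.1*22.0 = 4.4
Dual objective at y_2 = 4.4: reduced costs (-0.4, -2.6), box minimizer x = (6.0, 6.0)
g(y_2) = b*y + (c1 - a1*y)*x1 + (c2 - a2*y)*x2 = 22*4.4 + (-0.4)*6.0 + (-2.6)*6.0 = 96.8 - 2.4 - 15.6 = 78.8


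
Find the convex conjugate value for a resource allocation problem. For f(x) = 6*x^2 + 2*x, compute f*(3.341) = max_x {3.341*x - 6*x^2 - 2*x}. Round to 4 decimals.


f*(y) = sup_x {y*x - a*x^2 - b*x} = sup_x {(y-b)*x - a*x^2}
FOC: (y - b) - 2a*x = 0 => x* = (y - b)/(2a)
x* = (3.341 - 2)/(2*6) = 0.1118
f*(3.341) = (y-b)^2/(4a) = (3.341 - 2)^2/(4*6)
= 1.7983/24 = 0.0749


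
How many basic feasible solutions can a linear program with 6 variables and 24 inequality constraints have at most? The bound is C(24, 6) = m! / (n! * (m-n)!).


Each vertex corresponds to some choice of n active constraints out of m, so the number of vertices is at most C(m, n) = m! / (n!(m-n)!).
m = 24, n = 6
Numerator: 24 * 23 * 22 * 21 * 20 * 19
Denominator: 6! = 720
C(24, 6) = 134596


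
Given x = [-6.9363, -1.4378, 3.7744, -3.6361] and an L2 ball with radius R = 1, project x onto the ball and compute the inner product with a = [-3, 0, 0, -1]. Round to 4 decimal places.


Step 1: Compute ||x|| (intermediates to 6 decimals).
||x|| = sqrt((-6.9363)^2 + (-1.4378)^2 + 3.7744^2 + (-3.6361)^2) = 8.811745
Step 2: Project.
Since ||x|| > R, scale = R/||x|| = 1/8.811745 = 0.113485, proj(x) = scale * x
proj(x) = [-0.787166, -0.163169, 0.428338, -0.412643]
Step 3: Dot product.
a^T * proj(x) = -3*(-0.787166) + 0*(-0.163169) + 0*0.428338 - 1*(-0.412643) = 2.7741


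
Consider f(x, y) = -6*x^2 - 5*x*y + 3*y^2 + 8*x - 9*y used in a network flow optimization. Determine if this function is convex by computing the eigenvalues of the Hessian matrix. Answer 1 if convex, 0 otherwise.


The Hessian of f(x,y) = -6*x^2 - 5*x*y + 3*y^2 + 8*x - 9*y is:
H = [[-12, -5], [-5, 6]]
Trace = -12 + 6 = -6
Determinant = -12*6 - (-5)^2 = -97
Discriminant = (-6)^2 - 4*-97 = 424.0
Eigenvalues: lambda_1 = -13.2956, lambda_2 = 7.2956
The function is not convex.

0


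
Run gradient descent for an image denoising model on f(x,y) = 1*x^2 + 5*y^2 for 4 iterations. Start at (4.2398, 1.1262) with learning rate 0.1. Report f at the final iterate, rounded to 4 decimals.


Gradient descent on f(x,y) = 1*x^2 + 5*y^2.
Starting point: (4.2398, 1.1262), alpha = 0.1
Step 1: grad_x = 2*1*4.2398 = 8.4796, grad_y = 2*5*1.1262 = 11.262
  x_1 = 4.2398 - 0.1*8.4796 = 3.3918
  y_1 = 1.1262 - 0.1*11.262 = 0.0
Step 2: grad_x = 2*1*3.3918 = 6.7837, grad_y = 2*5*0.0 = 0.0
  x_2 = 3.3918 - 0.1*6.7837 = 2.7135
  y_2 = 0.0 - 0.1*0.0 = 0.0
Step 3: grad_x = 2*1*2.7135 = 5.4269, grad_y = 2*5*0.0 = 0.0
  x_3 = 2.7135 - 0.1*5.4269 = 2.1708
  y_3 = 0.0 - 0.1*0.0 = 0.0
Step 4: grad_x = 2*1*2.1708 = 4.3416, grad_y = 2*5*0.0 = 0.0
  x_4 = 2.1708 - 0.1*4.3416 = 1.7366
  y_4 = 0.0 - 0.1*0.0 = 0.0
f(1.7366, 0.0) = 1*1.7366^2 + 5*0.0^2 = 3.0159


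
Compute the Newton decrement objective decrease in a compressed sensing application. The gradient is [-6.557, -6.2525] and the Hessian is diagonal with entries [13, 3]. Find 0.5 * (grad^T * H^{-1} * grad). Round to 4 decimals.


Step 1: H is diagonal, so H^(-1) * g = [-0.5044, -2.0842].
Step 2: g^T H^(-1) g = sum_i g_i^2 / H_ii
  = (-6.557)^2/13 + (-6.2525)^2/3
  = 3.3072 + 13.0313 = 16.3385
Step 3: Objective decrease = 0.5 * g^T H^(-1) g = 8.1693


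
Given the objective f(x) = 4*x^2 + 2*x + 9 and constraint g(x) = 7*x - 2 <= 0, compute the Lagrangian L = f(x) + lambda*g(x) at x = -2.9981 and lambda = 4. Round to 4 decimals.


Step 1: Evaluate f(x).
f(-2.9981) = 4*(-2.9981)^2 + 2*(-2.9981) + 9 = 38.9582
Step 2: Evaluate g(x).
g(-2.9981) = 7*-2.9981 - 2 = -22.9867
Step 3: Compute Lagrangian.
L = 38.9582 + 4*-22.9867 = -52.9886


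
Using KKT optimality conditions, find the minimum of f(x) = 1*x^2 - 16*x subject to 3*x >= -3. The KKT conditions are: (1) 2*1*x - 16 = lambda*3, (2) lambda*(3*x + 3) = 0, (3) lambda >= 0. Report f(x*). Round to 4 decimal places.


Step 1: Try lambda = 0 (constraint inactive).
Stationarity: 2*1*x - 16 = 0
x* = 16/(2*1) = 8.0
Check constraint: 3*8.0 = 24.0 >= -3 -- satisfied.
Step 2: Compute optimal value.
f(x*) = 1*8.0^2 - 16*8.0 = -64.0


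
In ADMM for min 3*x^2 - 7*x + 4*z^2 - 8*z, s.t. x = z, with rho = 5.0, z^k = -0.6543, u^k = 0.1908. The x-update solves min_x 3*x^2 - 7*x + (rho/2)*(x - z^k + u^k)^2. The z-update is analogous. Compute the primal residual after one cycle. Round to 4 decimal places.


ADMM iteration with rho = 5.0, z^k = -0.6543, u^k = 0.1908
Step 1: x-update.
Minimize 3*x^2 - 7*x + (5.0/2)*(x + 0.6543 + 0.1908)^2
FOC: (2*3 + 5.0)*x = 7 + 5.0*(-0.6543 - 0.1908)
x^{k+1} = 0.2522
Step 2: z-update.
Minimize 4*z^2 - 8*z + (5.0/2)*(0.2522 - z + 0.1908)^2
FOC: (2*4 + 5.0)*z = 8 + 5.0*(0.2522 + 0.1908)
z^{k+1} = 0.7858
Step 3: u-update.
u^{k+1} = 0.1908 + 0.2522 - 0.7858 = -0.3428
Step 4: Primal residual = |0.2522 - 0.7858| = 0.5336


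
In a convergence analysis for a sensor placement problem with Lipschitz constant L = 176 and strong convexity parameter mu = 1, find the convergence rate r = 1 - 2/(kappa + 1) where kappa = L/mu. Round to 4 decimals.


Step 1: Compute the condition number.
kappa = L/mu = 176/1 = 176.0
Step 2: Compute the convergence rate.
r = 1 - 2/(kappa + 1) = 1 - 2*mu/(L + mu) = (L - mu)/(L + mu) = 175/177 = 0.9887


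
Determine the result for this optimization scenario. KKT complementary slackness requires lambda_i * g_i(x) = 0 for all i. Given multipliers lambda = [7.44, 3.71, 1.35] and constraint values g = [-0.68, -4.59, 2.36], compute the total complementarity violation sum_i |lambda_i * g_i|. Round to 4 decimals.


KKT complementary slackness check:
lambda_1 * g_1 = 7.44 * -0.68 = -5.0592
lambda_2 * g_2 = 3.71 * -4.59 = -17.0289
lambda_3 * g_3 = 1.35 * 2.36 = 3.186
Total violation = 5.0592 + 17.0289 + 3.186 = 25.2741


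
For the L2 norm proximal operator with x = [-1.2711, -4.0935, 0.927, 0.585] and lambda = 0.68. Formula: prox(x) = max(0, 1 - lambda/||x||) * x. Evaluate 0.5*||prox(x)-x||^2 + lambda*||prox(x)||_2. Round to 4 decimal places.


Step 1: Compute ||x||.
||x|| = 4.4243
Step 2: Compute scaling factor.
scale = max(0, 1 - 0.68/4.4243) = 0.8463
Step 3: prox(x) = [-1.0757, -3.4643, 0.7845, 0.4951]
||prox(x)|| = 3.7443
Step 4: Proximal objective.
0.5*||prox-x||^2 = 0.2312
lambda*||prox|| = 2.5461
Total = 2.7773


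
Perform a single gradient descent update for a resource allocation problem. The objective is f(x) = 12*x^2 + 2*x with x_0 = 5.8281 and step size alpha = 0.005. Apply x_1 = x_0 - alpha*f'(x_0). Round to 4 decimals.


We compute the gradient at x_0 and apply the update.
f'(x) = 24*x + 2
f'(5.8281) = 24*5.8281 + 2 = 141.8744
x_1 = 5.8281 - 0.005*141.8744 = 5.1187


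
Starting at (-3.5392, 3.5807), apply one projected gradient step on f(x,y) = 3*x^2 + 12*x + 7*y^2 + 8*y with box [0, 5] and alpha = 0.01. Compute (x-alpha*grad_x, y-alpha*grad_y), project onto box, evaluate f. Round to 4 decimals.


Step 1: Compute gradient at (-3.5392, 3.5807).
grad_x = 2*3*-3.5392 + 12 = -9.2352
grad_y = 2*7*3.5807 + 8 = 58.1298
Step 2: Gradient step.
x_raw = -3.5392 - 0.01*-9.2352 = -3.4468
y_raw = 3.5807 - 0.01*58.1298 = 2.9994
Step 3: Project onto [0, 5].
x_proj = clip(-3.4468) = 0.0
y_proj = clip(2.9994) = 2.9994
Step 4: Evaluate f.
f(0.0, 2.9994) = 86.9701


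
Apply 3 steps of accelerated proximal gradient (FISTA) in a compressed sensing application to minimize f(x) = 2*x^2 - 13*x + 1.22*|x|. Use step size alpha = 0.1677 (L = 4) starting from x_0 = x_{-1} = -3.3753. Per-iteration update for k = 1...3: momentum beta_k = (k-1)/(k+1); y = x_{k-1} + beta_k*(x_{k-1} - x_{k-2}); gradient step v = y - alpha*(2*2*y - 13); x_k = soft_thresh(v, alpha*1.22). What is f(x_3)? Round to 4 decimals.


FISTA on f(x) = 2*x^2 - 13*x + 1.22*|x|
L = 4, alpha = 0.1677
Iteration 1: beta = 0.0, y = -3.3753 + 0.0*(-3.3753 + 3.3753) = -3.3753
  grad(y) = -26.5012, v = y - alpha*grad = 1.069
  prox(v) = soft_thresh(1.069, 0.2046) = 0.8644
Iteration 2: beta = 0.3333, y = 0.8644 + 0.3333*(0.8644 + 3.3753) = 2.2776
  grad(y) = -3.8897, v = y - alpha*grad = 2.9299
  prox(v) = soft_thresh(2.9299, 0.2046) = 2.7253
Iteration 3: beta = 0.5, y = 2.7253 + 0.5*(2.7253 - 0.8644) = 3.6557
  grad(y) = 1.623, v = y - alpha*grad = 3.3836
  prox(v) = soft_thresh(3.3836, 0.2046) = 3.179
f(x_3) = 2*3.179^2 - 13*3.179 + 1.22*|3.179| = -17.2366


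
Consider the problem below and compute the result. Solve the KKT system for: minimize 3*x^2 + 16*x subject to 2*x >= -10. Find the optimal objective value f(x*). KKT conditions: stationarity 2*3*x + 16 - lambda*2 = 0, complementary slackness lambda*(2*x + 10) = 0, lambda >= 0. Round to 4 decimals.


Step 1: Try lambda = 0 (constraint inactive).
Stationarity: 2*3*x + 16 = 0
x* = -16/(2*3) = -8/3 = -2.6667 (rounded; the exact value -8/3 is used below)
Check constraint: 2*-2.6667 = -5.3334 >= -10 -- satisfied.
Step 2: Compute optimal value.
f(x*) = 3*(-8/3)^2 + 16*(-8/3) = -21.3333


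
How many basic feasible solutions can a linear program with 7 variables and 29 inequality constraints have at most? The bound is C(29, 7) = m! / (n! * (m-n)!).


Each vertex corresponds to some choice of n active constraints out of m, so the number of vertices is at most C(m, n) = m! / (n!(m-n)!).
m = 29, n = 7
Numerator: 29 * 28 * 27 * 26 * 25 * 24 * 23
Denominator: 7! = 5040
C(29, 7) = 1560780


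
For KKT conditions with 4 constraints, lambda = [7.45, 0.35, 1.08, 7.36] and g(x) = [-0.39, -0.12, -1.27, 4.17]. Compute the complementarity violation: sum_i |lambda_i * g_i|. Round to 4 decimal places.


KKT complementary slackness check:
lambda_1 * g_1 = 7.45 * -0.39 = -2.9055
lambda_2 * g_2 = 0.35 * -0.12 = -0.042
lambda_3 * g_3 = 1.08 * -1.27 = -1.3716
lambda_4 * g_4 = 7.36 * 4.17 = 30.6912
Total violation = 2.9055 + 0.042 + 1.3716 + 30.6912 = 35.0103


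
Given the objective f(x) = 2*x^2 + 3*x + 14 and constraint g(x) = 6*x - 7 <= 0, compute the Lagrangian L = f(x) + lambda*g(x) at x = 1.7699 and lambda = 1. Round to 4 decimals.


Step 1: Evaluate f(x).
f(1.7699) = 2*1.7699^2 + 3*1.7699 + 14 = 25.5748
Step 2: Evaluate g(x).
g(1.7699) = 6*1.7699 - 7 = 3.6194
Step 3: Compute Lagrangian.
L = 25.5748 + 1*3.6194 = 29.1942


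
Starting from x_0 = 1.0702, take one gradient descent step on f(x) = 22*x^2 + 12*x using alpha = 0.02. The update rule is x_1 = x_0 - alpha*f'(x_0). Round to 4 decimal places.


We compute the gradient at x_0 and apply the update.
f'(x) = 44*x + 12
f'(1.0702) = 44*1.0702 + 12 = 59.0888
x_1 = 1.0702 - 0.02*59.0888 = -0.1116


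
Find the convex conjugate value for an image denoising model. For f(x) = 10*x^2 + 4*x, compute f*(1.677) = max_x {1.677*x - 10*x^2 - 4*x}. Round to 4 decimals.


f*(y) = sup_x {y*x - a*x^2 - b*x} = sup_x {(y-b)*x - a*x^2}
FOC: (y - b) - 2a*x = 0 => x* = (y - b)/(2a)
x* = (1.677 - 4)/(2*10) = -0.1162
f*(1.677) = (y-b)^2/(4a) = (1.677 - 4)^2/(4*10)
= 5.3963/40 = 0.1349


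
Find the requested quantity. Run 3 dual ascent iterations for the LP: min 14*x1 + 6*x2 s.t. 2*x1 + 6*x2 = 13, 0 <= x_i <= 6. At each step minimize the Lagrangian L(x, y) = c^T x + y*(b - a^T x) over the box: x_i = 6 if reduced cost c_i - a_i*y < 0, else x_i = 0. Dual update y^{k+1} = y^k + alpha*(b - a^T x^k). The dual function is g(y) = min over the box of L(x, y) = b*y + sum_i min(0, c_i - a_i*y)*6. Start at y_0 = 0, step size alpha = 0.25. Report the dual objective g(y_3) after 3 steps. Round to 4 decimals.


Dual ascent for LP: min 14*x1 + 6*x2, 2*x1 + 6*x2 = 13, 0 <= x_i <= 6
Step 1: y^k = 0.0, reduced costs: (14.0, 6.0)
  x^k = (0.0, 0.0), subgradient = b - a^T x = 13.0
  y^{k+1} = 0.0 + 0.25*13.0 = 3.25
Step 2: y^k = 3.25, reduced costs: (7.5, -13.5)
  x^k = (0.0, 6.0), subgradient = b - a^T x = -23.0
  y^{k+1} = 3.25 + 0.25*-23.0 = -2.5
Step 3: y^k = -2.5, reduced costs: (19.0, 21.0)
  x^k = (0.0, 0.0), subgradient = b - a^T x = 13.0
  y^{k+1} = -2.5 + 0.25*13.0 = 0.75
Dual objective at y_3 = 0.75: reduced costs (12.5, 1.5), box minimizer x = (0.0, 0.0)
g(y_3) = b*y + (c1 - a1*y)*x1 + (c2 - a2*y)*x2 = 13*0.75 + 12.5*0.0 + 1.5*0.0 = 9.75 + 0.0 + 0.0 = 9.75


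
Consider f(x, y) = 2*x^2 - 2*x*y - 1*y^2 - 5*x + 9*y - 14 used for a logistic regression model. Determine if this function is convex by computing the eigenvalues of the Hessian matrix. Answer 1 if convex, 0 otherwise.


The Hessian of f(x,y) = 2*x^2 - 2*x*y - 1*y^2 - 5*x + 9*y - 14 is:
H = [[4, -2], [-2, -2]]
Trace = 4 - 2 = 2
Determinant = 4*-2 - (-2)^2 = -12
Discriminant = (2)^2 - 4*-12 = 52.0
Eigenvalues: lambda_1 = -2.6056, lambda_2 = 4.6056
The function is not convex.

0


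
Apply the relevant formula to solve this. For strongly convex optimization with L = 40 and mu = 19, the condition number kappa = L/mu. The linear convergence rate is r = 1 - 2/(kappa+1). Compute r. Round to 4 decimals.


Step 1: Compute the condition number.
kappa = L/mu = 40/19 = 2.1053
Step 2: Compute the convergence rate.
r = 1 - 2/(kappa + 1) = 1 - 2*mu/(L + mu) = (L - mu)/(L + mu) = 21/59 = 0.3559


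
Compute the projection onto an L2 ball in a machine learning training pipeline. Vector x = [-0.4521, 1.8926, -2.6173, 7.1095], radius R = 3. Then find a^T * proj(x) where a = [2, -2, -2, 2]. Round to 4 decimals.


Step 1: Compute ||x|| (intermediates to 6 decimals).
||x|| = sqrt((-0.4521)^2 + 1.8926^2 + (-2.6173)^2 + 7.1095^2) = 7.821865
Step 2: Project.
Since ||x|| > R, scale = R/||x|| = 3/7.821865 = 0.38354, proj(x) = scale * x
proj(x) = [-0.173398, 0.725888, -1.003839, 2.726778]
Step 3: Dot product.
a^T * proj(x) = 2*(-0.173398) - 2*0.725888 - 2*(-1.003839) + 2*2.726778 = 5.6627


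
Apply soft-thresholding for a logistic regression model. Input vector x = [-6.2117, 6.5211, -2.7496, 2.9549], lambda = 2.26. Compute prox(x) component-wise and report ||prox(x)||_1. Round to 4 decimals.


Soft-thresholding with lambda = 2.26:
prox(-6.2117) = sign(-6.2117)*max(|-6.2117| - 2.26, 0) = -3.9517
prox(6.5211) = sign(6.5211)*max(|6.5211| - 2.26, 0) = 4.2611
prox(-2.7496) = sign(-2.7496)*max(|-2.7496| - 2.26, 0) = -0.4896
prox(2.9549) = sign(2.9549)*max(|2.9549| - 2.26, 0) = 0.6949
prox(x) = [-3.9517, 4.2611, -0.4896, 0.6949]
||prox(x)||_1 = 3.9517 + 4.2611 + 0.4896 + 0.6949 = 9.3973


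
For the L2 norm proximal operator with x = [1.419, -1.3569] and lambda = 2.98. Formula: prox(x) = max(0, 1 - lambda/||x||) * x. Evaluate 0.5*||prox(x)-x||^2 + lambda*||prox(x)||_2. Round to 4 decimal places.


Step 1: Compute ||x||.
||x|| = 1.9633
Step 2: Compute scaling factor.
scale = max(0, 1 - 2.98/1.9633) = 0.0
Step 3: prox(x) = [0.0, -0.0]
||prox(x)|| = 0.0
Step 4: Proximal objective.
0.5*||prox-x||^2 = 1.9274
lambda*||prox|| = 0.0
Total = 1.9274


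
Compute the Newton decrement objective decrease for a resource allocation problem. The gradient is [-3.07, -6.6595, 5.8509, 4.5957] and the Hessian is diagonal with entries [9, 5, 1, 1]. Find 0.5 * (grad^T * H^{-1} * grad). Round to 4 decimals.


Step 1: H is diagonal, so H^(-1) * g = [-0.3411, -1.3319, 5.8509, 4.5957].
Step 2: g^T H^(-1) g = sum_i g_i^2 / H_ii
  = (-3.07)^2/9 + (-6.6595)^2/5 + (5.8509)^2/1 + (4.5957)^2/1
  = 1.0472 + 8.8698 + 34.233 + 21.1205 = 65.2705
Step 3: Objective decrease = 0.5 * g^T H^(-1) g = 32.6352


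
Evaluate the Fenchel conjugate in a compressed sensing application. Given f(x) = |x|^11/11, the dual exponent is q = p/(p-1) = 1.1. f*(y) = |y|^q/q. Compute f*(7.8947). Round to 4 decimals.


The conjugate exponent q satisfies 1/p + 1/q = 1.
p = 11, so q = 11/(11 - 1) = 1.1
|y|^q = 7.8947^1.1 = 9.7066
f*(7.8947) = 9.7066 / 1.1 = 8.8242


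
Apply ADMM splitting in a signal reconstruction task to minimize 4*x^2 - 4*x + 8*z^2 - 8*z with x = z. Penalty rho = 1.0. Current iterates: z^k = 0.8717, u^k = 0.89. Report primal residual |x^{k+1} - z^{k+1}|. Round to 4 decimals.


ADMM iteration with rho = 1.0, z^k = 0.8717, u^k = 0.89
Step 1: x-update.
Minimize 4*x^2 - 4*x + (1.0/2)*(x - 0.8717 + 0.89)^2
FOC: (2*4 + 1.0)*x = 4 + 1.0*(0.8717 - 0.89)
x^{k+1} = 0.4424
Step 2: z-update.
Minimize 8*z^2 - 8*z + (1.0/2)*(0.4424 - z + 0.89)^2
FOC: (2*8 + 1.0)*z = 8 + 1.0*(0.4424 + 0.89)
z^{k+1} = 0.549
Step 3: u-update.
u^{k+1} = 0.89 + 0.4424 - 0.549 = 0.7834
Step 4: Primal residual = |0.4424 - 0.549| = 0.1066


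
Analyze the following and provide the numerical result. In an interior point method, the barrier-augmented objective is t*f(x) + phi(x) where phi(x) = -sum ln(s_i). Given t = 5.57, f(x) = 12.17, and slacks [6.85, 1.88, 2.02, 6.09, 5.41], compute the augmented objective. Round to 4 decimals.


Step 1: Compute log-barrier.
ln values: [1.9242, 0.6313, 0.7031, 1.8066, 1.6882]
phi = -(1.9242 + 0.6313 + 0.7031 + 1.8066 + 1.6882) = -6.7535
Step 2: Compute augmented objective.
t*f(x) = 5.57*12.17 = 67.7869
Total = 67.7869 - 6.7535 = 61.0334


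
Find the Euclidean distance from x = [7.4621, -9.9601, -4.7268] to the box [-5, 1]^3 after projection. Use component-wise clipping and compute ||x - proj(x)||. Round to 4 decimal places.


Project each component onto [-5, 1].
clip(7.4621) = 1.0, clip(-9.9601) = -5.0, clip(-4.7268) = -4.7268
Projection = [1.0, -5.0, -4.7268]
Squared diffs: [41.7587, 24.6026, 0.0]
Distance = sqrt(66.3613) = 8.1462


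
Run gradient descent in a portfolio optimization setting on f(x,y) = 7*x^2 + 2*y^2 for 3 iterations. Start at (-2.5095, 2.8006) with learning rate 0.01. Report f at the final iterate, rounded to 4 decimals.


Gradient descent on f(x,y) = 7*x^2 + 2*y^2.
Starting point: (-2.5095, 2.8006), alpha = 0.01
Step 1: grad_x = 2*7*-2.5095 = -35.133, grad_y = 2*2*2.8006 = 11.2024
  x_1 = -2.5095 - 0.01*-35.133 = -2.1582
  y_1 = 2.8006 - 0.01*11.2024 = 2.6886
Step 2: grad_x = 2*7*-2.1582 = -30.2144, grad_y = 2*2*2.6886 = 10.7543
  x_2 = -2.1582 - 0.01*-30.2144 = -1.856
  y_2 = 2.6886 - 0.01*10.7543 = 2.581
Step 3: grad_x = 2*7*-1.856 = -25.9844, grad_y = 2*2*2.581 = 10.3241
  x_3 = -1.856 - 0.01*-25.9844 = -1.5962
  y_3 = 2.581 - 0.01*10.3241 = 2.4778
f(-1.5962, 2.4778) = 7*(-1.5962)^2 + 2*2.4778^2 = 30.1135


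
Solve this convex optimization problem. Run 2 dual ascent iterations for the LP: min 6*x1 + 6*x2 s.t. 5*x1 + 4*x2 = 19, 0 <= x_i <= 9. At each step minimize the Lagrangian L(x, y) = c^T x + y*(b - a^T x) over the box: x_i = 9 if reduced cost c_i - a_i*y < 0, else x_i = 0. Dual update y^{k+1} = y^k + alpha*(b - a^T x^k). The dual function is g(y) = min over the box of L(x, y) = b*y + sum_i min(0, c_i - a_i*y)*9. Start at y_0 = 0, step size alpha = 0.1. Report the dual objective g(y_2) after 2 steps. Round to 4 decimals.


Dual ascent for LP: min 6*x1 + 6*x2, 5*x1 + 4*x2 = 19, 0 <= x_i <= 9
Step 1: y^k = 0.0, reduced costs: (6.0, 6.0)
  x^k = (0.0, 0.0), subgradient = b - a^T x = 19.0
  y^{k+1} = 0.0 + 0.1*19.0 = 1.9
Step 2: y^k = 1.9, reduced costs: (-3.5, -1.6)
  x^k = (9.0, 9.0), subgradient = b - a^T x = -62.0
  y^{k+1} = 1.9 + 0.1*-62.0 = -4.3
Dual objective at y_2 = -4.3: reduced costs (27.5, 23.2), box minimizer x = (0.0, 0.0)
g(y_2) = b*y + (c1 - a1*y)*x1 + (c2 - a2*y)*x2 = 19*(-4.3) + 27.5*0.0 + 23.2*0.0 = -81.7 + 0.0 + 0.0 = -81.7


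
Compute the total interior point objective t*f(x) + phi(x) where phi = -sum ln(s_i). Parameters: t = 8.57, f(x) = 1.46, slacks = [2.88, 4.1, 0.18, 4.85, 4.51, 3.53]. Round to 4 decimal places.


Step 1: Compute log-barrier.
ln values: [1.0578, 1.411, -1.7148, 1.579, 1.5063, 1.2613]
phi = -(1.0578 + 1.411 - 1.7148 + 1.579 + 1.5063 + 1.2613) = -5.1006
Step 2: Compute augmented objective.
t*f(x) = 8.57*1.46 = 12.5122
Total = 12.5122 - 5.1006 = 7.4116


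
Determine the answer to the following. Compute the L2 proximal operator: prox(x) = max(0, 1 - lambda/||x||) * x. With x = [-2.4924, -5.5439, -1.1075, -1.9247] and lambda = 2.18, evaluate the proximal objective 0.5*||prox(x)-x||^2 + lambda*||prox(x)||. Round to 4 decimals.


Step 1: Compute ||x||.
||x|| = 6.4713
Step 2: Compute scaling factor.
scale = max(0, 1 - 2.18/6.4713) = 0.6631
Step 3: prox(x) = [-1.6528, -3.6763, -0.7344, -1.2763]
||prox(x)|| = 4.2913
Step 4: Proximal objective.
0.5*||prox-x||^2 = 2.3762
lambda*||prox|| = 9.355
Total = 11.7313


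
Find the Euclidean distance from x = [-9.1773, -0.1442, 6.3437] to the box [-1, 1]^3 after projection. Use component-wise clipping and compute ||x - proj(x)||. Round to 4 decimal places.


Project each component onto [-1, 1].
clip(-9.1773) = -1.0, clip(-0.1442) = -0.1442, clip(6.3437) = 1.0
Projection = [-1.0, -0.1442, 1.0]
Squared diffs: [66.8682, 0.0, 28.5551]
Distance = sqrt(95.4233) = 9.7685


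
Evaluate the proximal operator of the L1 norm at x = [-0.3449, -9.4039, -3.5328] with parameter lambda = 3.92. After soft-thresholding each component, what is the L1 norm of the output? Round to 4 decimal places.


Soft-thresholding with lambda = 3.92:
prox(-0.3449) = sign(-0.3449)*max(|-0.3449| - 3.92, 0) = 0.0
prox(-9.4039) = sign(-9.4039)*max(|-9.4039| - 3.92, 0) = -5.4839
prox(-3.5328) = sign(-3.5328)*max(|-3.5328| - 3.92, 0) = 0.0
prox(x) = [0.0, -5.4839, 0.0]
||prox(x)||_1 = 0.0 + 5.4839 + 0.0 = 5.4839


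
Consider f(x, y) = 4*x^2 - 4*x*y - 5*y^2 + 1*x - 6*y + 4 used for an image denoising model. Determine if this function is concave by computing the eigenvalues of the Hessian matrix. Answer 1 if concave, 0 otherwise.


The Hessian of f(x,y) = 4*x^2 - 4*x*y - 5*y^2 + 1*x - 6*y + 4 is:
H = [[8, -4], [-4, -10]]
Trace = 8 - 10 = -2
Determinant = 8*-10 - (-4)^2 = -96
Discriminant = (-2)^2 - 4*-96 = 388.0
Eigenvalues: lambda_1 = -10.8489, lambda_2 = 8.8489
The function is not concave.

0


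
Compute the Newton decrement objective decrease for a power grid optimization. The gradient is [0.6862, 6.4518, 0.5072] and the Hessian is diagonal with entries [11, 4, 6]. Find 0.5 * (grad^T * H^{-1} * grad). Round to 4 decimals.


Step 1: H is diagonal, so H^(-1) * g = [0.0624, 1.613, 0.0845].
Step 2: g^T H^(-1) g = sum_i g_i^2 / H_ii
  = (0.6862)^2/11 + (6.4518)^2/4 + (0.5072)^2/6
  = 0.0428 + 10.4064 + 0.0429 = 10.4921
Step 3: Objective decrease = 0.5 * g^T H^(-1) g = 5.2461


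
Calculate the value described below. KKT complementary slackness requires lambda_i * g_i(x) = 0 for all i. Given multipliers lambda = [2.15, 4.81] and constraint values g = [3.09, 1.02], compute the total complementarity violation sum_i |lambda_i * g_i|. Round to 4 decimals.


KKT complementary slackness check:
lambda_1 * g_1 = 2.15 * 3.09 = 6.6435
lambda_2 * g_2 = 4.81 * 1.02 = 4.9062
Total violation = 6.6435 + 4.9062 = 11.5497


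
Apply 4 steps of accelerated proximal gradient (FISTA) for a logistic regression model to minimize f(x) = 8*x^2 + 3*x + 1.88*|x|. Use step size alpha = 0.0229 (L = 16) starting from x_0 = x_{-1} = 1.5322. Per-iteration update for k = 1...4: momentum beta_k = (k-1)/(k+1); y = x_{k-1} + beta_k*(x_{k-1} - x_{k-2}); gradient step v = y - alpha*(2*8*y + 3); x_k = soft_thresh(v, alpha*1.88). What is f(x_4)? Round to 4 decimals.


FISTA on f(x) = 8*x^2 + 3*x + 1.88*|x|
L = 16, alpha = 0.0229
Iteration 1: beta = 0.0, y = 1.5322 + 0.0*(1.5322 - 1.5322) = 1.5322
  grad(y) = 27.5152, v = y - alpha*grad = 0.9021
  prox(v) = soft_thresh(0.9021, 0.0431) = 0.859
Iteration 2: beta = 0.3333, y = 0.859 + 0.3333*(0.859 - 1.5322) = 0.6347
  grad(y) = 13.1547, v = y - alpha*grad = 0.3334
  prox(v) = soft_thresh(0.3334, 0.0431) = 0.2904
Iteration 3: beta = 0.5, y = 0.2904 + 0.5*(0.2904 - 0.859) = 0.006
  grad(y) = 3.0965, v = y - alpha*grad = -0.0649
  prox(v) = soft_thresh(-0.0649, 0.0431) = -0.0218
Iteration 4: beta = 0.6, y = -0.0218 + 0.6*(-0.0218 - 0.2904) = -0.2091
  grad(y) = -0.3463, v = y - alpha*grad = -0.2012
  prox(v) = soft_thresh(-0.2012, 0.0431) = -0.1582
f(x_4) = 8*(-0.1582)^2 + 3*(-0.1582) + 1.88*|-0.1582| = 0.023


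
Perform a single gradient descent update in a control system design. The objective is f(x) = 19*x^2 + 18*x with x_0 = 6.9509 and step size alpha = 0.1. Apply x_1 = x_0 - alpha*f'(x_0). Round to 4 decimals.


We compute the gradient at x_0 and apply the update.
f'(x) = 38*x + 18
f'(6.9509) = 38*6.9509 + 18 = 282.1342
x_1 = 6.9509 - 0.1*282.1342 = -21.2625


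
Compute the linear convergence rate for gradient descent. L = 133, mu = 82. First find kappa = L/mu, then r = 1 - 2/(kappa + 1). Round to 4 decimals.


Step 1: Compute the condition number.
kappa = L/mu = 133/82 = 1.622
Step 2: Compute the convergence rate.
r = 1 - 2/(kappa + 1) = 1 - 2*mu/(L + mu) = (L - mu)/(L + mu) = 51/215 = 0.2372


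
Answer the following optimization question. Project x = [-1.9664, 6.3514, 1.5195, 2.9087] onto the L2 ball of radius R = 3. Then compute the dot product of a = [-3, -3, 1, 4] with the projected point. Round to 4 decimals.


Step 1: Compute ||x|| (intermediates to 6 decimals).
||x|| = sqrt((-1.9664)^2 + 6.3514^2 + 1.5195^2 + 2.9087^2) = 7.414609
Step 2: Project.
Since ||x|| > R, scale = R/||x|| = 3/7.414609 = 0.404607, proj(x) = scale * x
proj(x) = [-0.795619, 2.569821, 0.6148, 1.17688]
Step 3: Dot product.
a^T * proj(x) = -3*(-0.795619) - 3*2.569821 + 1*0.6148 + 4*1.17688 = -0.0003


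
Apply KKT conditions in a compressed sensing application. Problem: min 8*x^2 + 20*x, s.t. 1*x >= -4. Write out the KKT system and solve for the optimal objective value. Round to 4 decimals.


Step 1: Try lambda = 0 (constraint inactive).
Stationarity: 2*8*x + 20 = 0
x* = -20/(2*8) = -1.25
Check constraint: 1*-1.25 = -1.25 >= -4 -- satisfied.
Step 2: Compute optimal value.
f(x*) = 8*(-1.25)^2 + 20*(-1.25) = -12.5


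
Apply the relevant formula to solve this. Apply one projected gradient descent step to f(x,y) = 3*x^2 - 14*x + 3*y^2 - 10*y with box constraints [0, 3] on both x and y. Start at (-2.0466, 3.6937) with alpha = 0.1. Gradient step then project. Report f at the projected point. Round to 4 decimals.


Step 1: Compute gradient at (-2.0466, 3.6937).
grad_x = 2*3*-2.0466 - 14 = -26.2796
grad_y = 2*3*3.6937 - 10 = 12.1622
Step 2: Gradient step.
x_raw = -2.0466 - 0.1*-26.2796 = 0.5814
y_raw = 3.6937 - 0.1*12.1622 = 2.4775
Step 3: Project onto [0, 3].
x_proj = clip(0.5814) = 0.5814
y_proj = clip(2.4775) = 2.4775
Step 4: Evaluate f.
f(0.5814, 2.4775) = -13.4862


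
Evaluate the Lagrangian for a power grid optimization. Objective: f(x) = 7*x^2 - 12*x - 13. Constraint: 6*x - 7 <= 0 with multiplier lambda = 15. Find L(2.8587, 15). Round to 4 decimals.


Step 1: Evaluate f(x).
f(2.8587) = 7*2.8587^2 - 12*2.8587 - 13 = 9.9008
Step 2: Evaluate g(x).
g(2.8587) = 6*2.8587 - 7 = 10.1522
Step 3: Compute Lagrangian.
L = 9.9008 + 15*10.1522 = 162.1838


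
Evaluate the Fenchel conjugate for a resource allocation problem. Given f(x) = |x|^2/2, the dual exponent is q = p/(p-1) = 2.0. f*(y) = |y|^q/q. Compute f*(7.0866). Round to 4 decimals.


The conjugate exponent q satisfies 1/p + 1/q = 1.
p = 2, so q = 2/(2 - 1) = 2.0
|y|^q = 7.0866^2.0 = 50.2199
f*(7.0866) = 50.2199 / 2.0 = 25.1099


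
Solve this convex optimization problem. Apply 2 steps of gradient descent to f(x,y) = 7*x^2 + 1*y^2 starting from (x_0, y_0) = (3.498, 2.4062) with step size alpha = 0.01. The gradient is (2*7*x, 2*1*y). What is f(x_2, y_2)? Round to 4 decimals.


Gradient descent on f(x,y) = 7*x^2 + 1*y^2.
Starting point: (3.498, 2.4062), alpha = 0.01
Step 1: grad_x = 2*7*3.498 = 48.972, grad_y = 2*1*2.4062 = 4.8124
  x_1 = 3.498 - 0.01*48.972 = 3.0083
  y_1 = 2.4062 - 0.01*4.8124 = 2.3581
Step 2: grad_x = 2*7*3.0083 = 42.1159, grad_y = 2*1*2.3581 = 4.7162
  x_2 = 3.0083 - 0.01*42.1159 = 2.5871
  y_2 = 2.3581 - 0.01*4.7162 = 2.3109
f(2.5871, 2.3109) = 7*2.5871^2 + 1*2.3109^2 = 52.1927


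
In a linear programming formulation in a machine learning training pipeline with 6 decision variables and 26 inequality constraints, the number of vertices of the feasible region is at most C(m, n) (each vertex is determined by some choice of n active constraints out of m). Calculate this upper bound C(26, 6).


Each vertex corresponds to some choice of n active constraints out of m, so the number of vertices is at most C(m, n) = m! / (n!(m-n)!).
m = 26, n = 6
Numerator: 26 * 25 * 24 * 23 * 22 * 21
Denominator: 6! = 720
C(26, 6) = 230230


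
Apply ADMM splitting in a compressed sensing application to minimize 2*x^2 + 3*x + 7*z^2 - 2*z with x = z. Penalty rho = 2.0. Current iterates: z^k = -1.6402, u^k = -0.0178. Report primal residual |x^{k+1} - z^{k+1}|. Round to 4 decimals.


ADMM iteration with rho = 2.0, z^k = -1.6402, u^k = -0.0178
Step 1: x-update.
Minimize 2*x^2 + 3*x + (2.0/2)*(x + 1.6402 - 0.0178)^2
FOC: (2*2 + 2.0)*x = -3 + 2.0*(-1.6402 + 0.0178)
x^{k+1} = -1.0408
Step 2: z-update.
Minimize 7*z^2 - 2*z + (2.0/2)*(-1.0408 - z - 0.0178)^2
FOC: (2*7 + 2.0)*z = 2 + 2.0*(-1.0408 - 0.0178)
z^{k+1} = -0.0073
Step 3: u-update.
u^{k+1} = -0.0178 - 1.0408 + 0.0073 = -1.0513
Step 4: Primal residual = |-1.0408 + 0.0073| = 1.0335


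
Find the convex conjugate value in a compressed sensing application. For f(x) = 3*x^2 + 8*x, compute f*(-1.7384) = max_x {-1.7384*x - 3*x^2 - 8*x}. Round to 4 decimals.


f*(y) = sup_x {y*x - a*x^2 - b*x} = sup_x {(y-b)*x - a*x^2}
FOC: (y - b) - 2a*x = 0 => x* = (y - b)/(2a)
x* = (-1.7384 - 8)/(2*3) = -1.6231
f*(-1.7384) = (y-b)^2/(4a) = (-1.7384 - 8)^2/(4*3)
= 94.8364/12 = 7.903


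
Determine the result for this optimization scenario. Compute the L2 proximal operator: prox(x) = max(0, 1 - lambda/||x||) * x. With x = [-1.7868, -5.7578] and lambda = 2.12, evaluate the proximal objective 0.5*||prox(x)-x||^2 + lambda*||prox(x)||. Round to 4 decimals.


Step 1: Compute ||x||.
||x|| = 6.0287
Step 2: Compute scaling factor.
scale = max(0, 1 - 2.12/6.0287) = 0.6483
Step 3: prox(x) = [-1.1585, -3.7331]
||prox(x)|| = 3.9087
Step 4: Proximal objective.
0.5*||prox-x||^2 = 2.2472
lambda*||prox|| = 8.2864
Total = 10.5336


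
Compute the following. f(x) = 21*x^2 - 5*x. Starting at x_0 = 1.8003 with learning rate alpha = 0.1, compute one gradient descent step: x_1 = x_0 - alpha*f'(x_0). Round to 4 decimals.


We compute the gradient at x_0 and apply the update.
f'(x) = 42*x - 5
f'(1.8003) = 42*1.8003 - 5 = 70.6126
x_1 = 1.8003 - 0.1*70.6126 = -5.261


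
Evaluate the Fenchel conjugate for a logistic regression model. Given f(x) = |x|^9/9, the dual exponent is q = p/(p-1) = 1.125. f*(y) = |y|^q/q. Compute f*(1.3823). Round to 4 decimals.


The conjugate exponent q satisfies 1/p + 1/q = 1.
p = 9, so q = 9/(9 - 1) = 1.125
|y|^q = 1.3823^1.125 = 1.4394
f*(1.3823) = 1.4394 / 1.125 = 1.2795


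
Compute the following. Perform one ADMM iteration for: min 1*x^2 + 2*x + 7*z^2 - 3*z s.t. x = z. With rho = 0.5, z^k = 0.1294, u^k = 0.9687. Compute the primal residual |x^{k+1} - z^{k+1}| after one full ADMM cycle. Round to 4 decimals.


ADMM iteration with rho = 0.5, z^k = 0.1294, u^k = 0.9687
Step 1: x-update.
Minimize 1*x^2 + 2*x + (0.5/2)*(x - 0.1294 + 0.9687)^2
FOC: (2*1 + 0.5)*x = -2 + 0.5*(0.1294 - 0.9687)
x^{k+1} = -0.9679
Step 2: z-update.
Minimize 7*z^2 - 3*z + (0.5/2)*(-0.9679 - z + 0.9687)^2
FOC: (2*7 + 0.5)*z = 3 + 0.5*(-0.9679 + 0.9687)
z^{k+1} = 0.2069
Step 3: u-update.
u^{k+1} = 0.9687 - 0.9679 - 0.2069 = -0.2061
Step 4: Primal residual = |-0.9679 - 0.2069| = 1.1748
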